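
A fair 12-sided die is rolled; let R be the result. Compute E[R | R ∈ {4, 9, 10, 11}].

17/2

P(R ∈ {4, 9, 10, 11}) = 1/3.
Σ over the event: 4·1/12 + 9·1/12 + 10·1/12 + 11·1/12 = 17/6.
E[R | R ∈ {4, 9, 10, 11}] = (17/6) / (1/3) = 17/2.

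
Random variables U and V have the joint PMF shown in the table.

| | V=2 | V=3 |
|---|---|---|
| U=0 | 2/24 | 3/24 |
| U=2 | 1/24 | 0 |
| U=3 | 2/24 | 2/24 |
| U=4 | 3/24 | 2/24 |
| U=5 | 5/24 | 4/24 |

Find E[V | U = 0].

P(U = 0) = 5/24.
Σ V·P over the event = 2·(2/24) + 3·(3/24) = 13/24.
E[V | U = 0] = (13/24) / (5/24) = 13/5.

13/5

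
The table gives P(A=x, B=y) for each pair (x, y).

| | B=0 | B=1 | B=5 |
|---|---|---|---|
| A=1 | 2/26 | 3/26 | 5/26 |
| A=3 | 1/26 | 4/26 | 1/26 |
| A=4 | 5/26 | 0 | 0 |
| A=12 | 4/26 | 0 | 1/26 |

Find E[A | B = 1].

15/7

P(B = 1) = 7/26.
Σ A·P over the event = 1·(3/26) + 3·(4/26) = 15/26.
E[A | B = 1] = (15/26) / (7/26) = 15/7.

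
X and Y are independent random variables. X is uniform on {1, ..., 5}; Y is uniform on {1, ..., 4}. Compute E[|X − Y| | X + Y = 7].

5/3

P(X + Y = 7) = 3/20.
Summing |X−Y|·P(x,y) over outcomes with X + Y = 7 gives 1/4.
E[|X − Y| | X + Y = 7] = (1/4) / (3/20) = 5/3.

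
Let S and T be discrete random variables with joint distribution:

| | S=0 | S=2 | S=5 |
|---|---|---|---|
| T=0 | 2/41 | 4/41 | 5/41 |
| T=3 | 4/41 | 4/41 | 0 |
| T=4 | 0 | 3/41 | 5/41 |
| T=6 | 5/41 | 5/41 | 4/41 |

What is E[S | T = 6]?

15/7

P(T = 6) = 14/41.
Σ S·P over the event = 0·(5/41) + 2·(5/41) + 5·(4/41) = 30/41.
E[S | T = 6] = (30/41) / (14/41) = 15/7.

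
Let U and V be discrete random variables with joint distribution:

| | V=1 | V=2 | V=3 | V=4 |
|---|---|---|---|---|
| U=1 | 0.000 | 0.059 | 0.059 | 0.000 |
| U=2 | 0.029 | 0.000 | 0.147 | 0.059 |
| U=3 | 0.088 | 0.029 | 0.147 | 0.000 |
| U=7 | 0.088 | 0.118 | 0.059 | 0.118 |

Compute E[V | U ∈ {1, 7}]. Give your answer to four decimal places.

2.5309

P(U ∈ {1, 7}) = 0.501.
Σ V·P over the event = 2·(0.059) + 3·(0.059) + 1·(0.088) + 2·(0.118) + 3·(0.059) + 4·(0.118) = 1.268.
E[V | U ∈ {1, 7}] = (1.268) / (0.501) = 2.5309.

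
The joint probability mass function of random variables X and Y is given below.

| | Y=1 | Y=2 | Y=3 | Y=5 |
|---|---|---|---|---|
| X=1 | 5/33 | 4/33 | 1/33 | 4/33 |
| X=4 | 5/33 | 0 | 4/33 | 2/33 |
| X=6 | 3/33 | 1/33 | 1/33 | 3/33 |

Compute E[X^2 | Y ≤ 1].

P(Y ≤ 1) = 13/33.
Summing X^2·P(X=x,Y=y) over the conditioning event gives 193/33.
E[X^2 | Y ≤ 1] = (193/33) / (13/33) = 193/13.

193/13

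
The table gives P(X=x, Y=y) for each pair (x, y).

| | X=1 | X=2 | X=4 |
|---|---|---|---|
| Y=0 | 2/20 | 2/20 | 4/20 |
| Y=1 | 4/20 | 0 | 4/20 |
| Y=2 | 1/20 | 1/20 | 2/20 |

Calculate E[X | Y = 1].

P(Y = 1) = 2/5.
Summing X·P(X=x,Y=y) over the conditioning event gives 1.
E[X | Y = 1] = (1) / (2/5) = 5/2.

5/2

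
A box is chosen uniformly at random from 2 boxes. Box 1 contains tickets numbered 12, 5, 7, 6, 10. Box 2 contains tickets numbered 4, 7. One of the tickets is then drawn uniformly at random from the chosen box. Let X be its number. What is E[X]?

27/4

E[X | box 1] = (12+5+7+6+10)/5 = 8.
E[X | box 2] = (4+7)/2 = 11/2.
E[X] = (1/2)·(8) + (1/2)·(11/2) = 27/4.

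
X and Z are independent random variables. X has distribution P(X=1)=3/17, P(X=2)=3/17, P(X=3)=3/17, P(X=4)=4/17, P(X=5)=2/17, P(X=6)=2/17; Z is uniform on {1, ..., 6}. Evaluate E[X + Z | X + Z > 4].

P(X + Z > 4) = 14/17.
Summing (X+Z)·P(x,y) over outcomes with X + Z > 4 gives 211/34.
E[X + Z | X + Z > 4] = (211/34) / (14/17) = 211/28.

211/28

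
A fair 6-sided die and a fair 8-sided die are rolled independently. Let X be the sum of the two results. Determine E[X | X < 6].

4

P(X < 6) = 5/24.
Σ over the event: 2·1/48 + 3·1/24 + 4·1/16 + 5·1/12 = 5/6.
E[X | X < 6] = (5/6) / (5/24) = 4.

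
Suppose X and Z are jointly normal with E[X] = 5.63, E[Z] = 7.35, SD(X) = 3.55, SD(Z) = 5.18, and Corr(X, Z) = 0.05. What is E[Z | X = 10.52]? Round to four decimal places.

The regression of Z on X has slope ρ·σ_Z/σ_X and passes through (μ_X, μ_Z).
E[Z | X=10.52] = 7.35 + (0.05)·(5.18/3.55)·(10.52 − (5.63)) = 7.35 + (0.072958)·(4.89) = 7.7068.

7.7068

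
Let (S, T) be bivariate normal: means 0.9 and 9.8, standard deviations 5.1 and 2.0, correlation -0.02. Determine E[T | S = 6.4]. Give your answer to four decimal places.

E[T | S=x] = μ_T + ρ(σ_T/σ_S)(x − μ_S) for jointly normal variables.
E[T | S=6.4] = 9.8 + (-0.02)·(2.0/5.1)·(6.4 − (0.9)) = 9.8 + (-0.0078431)·(5.5) = 9.7569.

9.7569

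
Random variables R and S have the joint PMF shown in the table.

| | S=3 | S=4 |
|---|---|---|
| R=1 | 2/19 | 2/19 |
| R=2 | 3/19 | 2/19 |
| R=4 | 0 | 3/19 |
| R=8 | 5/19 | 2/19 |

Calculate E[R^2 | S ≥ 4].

62/3

P(S ≥ 4) = 9/19.
Σ R^2·P over the event = 1·(2/19) + 4·(2/19) + 16·(3/19) + 64·(2/19) = 186/19.
E[R^2 | S ≥ 4] = (186/19) / (9/19) = 62/3.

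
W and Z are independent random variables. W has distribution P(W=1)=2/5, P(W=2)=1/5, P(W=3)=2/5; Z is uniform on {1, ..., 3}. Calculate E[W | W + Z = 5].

P(W + Z = 5) = 1/5.
Summing W·P(x,y) over outcomes with W + Z = 5 gives 8/15.
E[W | W + Z = 5] = (8/15) / (1/5) = 8/3.

8/3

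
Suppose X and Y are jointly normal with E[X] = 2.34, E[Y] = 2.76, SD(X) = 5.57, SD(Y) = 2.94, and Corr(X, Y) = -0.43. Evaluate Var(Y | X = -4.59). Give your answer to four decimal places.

Var(Y | X=x) = (1 − ρ²)·σ_Y².
Var(Y | X=-4.59) = (2.94)²·(1 − (-0.43)²) = 8.6436·0.8151 = 7.0454.

7.0454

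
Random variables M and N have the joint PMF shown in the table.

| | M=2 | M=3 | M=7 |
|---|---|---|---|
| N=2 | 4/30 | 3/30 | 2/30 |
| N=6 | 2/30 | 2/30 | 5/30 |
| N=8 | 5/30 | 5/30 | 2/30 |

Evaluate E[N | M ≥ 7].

50/9

P(M ≥ 7) = 3/10.
Σ N·P over the event = 2·(2/30) + 6·(5/30) + 8·(2/30) = 5/3.
E[N | M ≥ 7] = (5/3) / (3/10) = 50/9.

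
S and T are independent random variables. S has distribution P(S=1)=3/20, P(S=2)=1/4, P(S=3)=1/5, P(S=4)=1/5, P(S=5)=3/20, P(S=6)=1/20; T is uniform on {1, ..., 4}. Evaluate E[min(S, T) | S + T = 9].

15/4

P(S + T = 9) = 1/20.
Summing min(S,T)·P(x,y) over outcomes with S + T = 9 gives 3/16.
E[min(S, T) | S + T = 9] = (3/16) / (1/20) = 15/4.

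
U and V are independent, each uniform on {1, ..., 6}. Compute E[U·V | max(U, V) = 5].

125/9

Outcomes with max(U, V) = 5: (1,5), (2,5), (3,5), (4,5), (5,1), (5,2), (5,3), (5,4), (5,5), each with probability 1/36.
E[U·V | max(U, V) = 5] = (5 + 10 + 15 + 20 + 5 + 10 + 15 + 20 + 25) / 9 = 125/9.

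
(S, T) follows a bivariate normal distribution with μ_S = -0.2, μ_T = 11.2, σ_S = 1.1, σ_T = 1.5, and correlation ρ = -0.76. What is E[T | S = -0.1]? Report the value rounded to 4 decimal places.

E[T | S=x] = μ_T + ρ(σ_T/σ_S)(x − μ_S) for jointly normal variables.
E[T | S=-0.1] = 11.2 + (-0.76)·(1.5/1.1)·(-0.1 − (-0.2)) = 11.2 + (-1.0364)·(0.1) = 11.0964.

11.0964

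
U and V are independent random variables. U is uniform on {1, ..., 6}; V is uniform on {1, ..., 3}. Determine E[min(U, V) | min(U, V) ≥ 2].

P(min(U, V) ≥ 2) = 5/9.
Summing min(U,V)·P(x,y) over outcomes with min(U, V) ≥ 2 gives 4/3.
E[min(U, V) | min(U, V) ≥ 2] = (4/3) / (5/9) = 12/5.

12/5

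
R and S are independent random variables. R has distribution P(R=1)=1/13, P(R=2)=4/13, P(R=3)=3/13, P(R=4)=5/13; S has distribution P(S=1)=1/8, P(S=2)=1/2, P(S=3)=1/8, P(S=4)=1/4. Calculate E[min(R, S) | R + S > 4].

59/25

P(R + S > 4) = 75/104.
Summing min(R,S)·P(x,y) over outcomes with R + S > 4 gives 177/104.
E[min(R, S) | R + S > 4] = (177/104) / (75/104) = 59/25.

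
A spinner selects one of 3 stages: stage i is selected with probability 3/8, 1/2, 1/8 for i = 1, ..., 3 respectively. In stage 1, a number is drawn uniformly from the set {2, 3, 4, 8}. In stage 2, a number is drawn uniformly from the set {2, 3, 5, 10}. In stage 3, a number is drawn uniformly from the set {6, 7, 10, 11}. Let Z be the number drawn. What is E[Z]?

165/32

E[Z | stage 1] = (2+3+4+8)/4 = 17/4.
E[Z | stage 2] = (2+3+5+10)/4 = 5.
E[Z | stage 3] = (6+7+10+11)/4 = 17/2.
By the law of total expectation,
E[Z] = (3/8)·(17/4) + (1/2)·(5) + (1/8)·(17/2) = 165/32.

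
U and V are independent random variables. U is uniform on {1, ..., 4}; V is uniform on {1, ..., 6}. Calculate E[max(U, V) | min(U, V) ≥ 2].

64/15

P(min(U, V) ≥ 2) = 5/8.
Summing max(U,V)·P(x,y) over outcomes with min(U, V) ≥ 2 gives 8/3.
E[max(U, V) | min(U, V) ≥ 2] = (8/3) / (5/8) = 64/15.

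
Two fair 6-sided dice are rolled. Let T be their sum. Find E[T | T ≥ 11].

P(T ≥ 11) = 1/12.
Σ over the event: 11·1/18 + 12·1/36 = 17/18.
E[T | T ≥ 11] = (17/18) / (1/12) = 34/3.

34/3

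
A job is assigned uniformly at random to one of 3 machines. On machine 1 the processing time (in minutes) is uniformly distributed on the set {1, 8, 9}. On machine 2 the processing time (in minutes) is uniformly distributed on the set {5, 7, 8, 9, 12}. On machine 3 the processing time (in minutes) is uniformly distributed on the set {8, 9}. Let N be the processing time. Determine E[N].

227/30

E[N | machine 1] = (1+8+9)/3 = 6.
E[N | machine 2] = (5+7+8+9+12)/5 = 41/5.
E[N | machine 3] = (8+9)/2 = 17/2.
By the law of total expectation,
E[N] = (1/3)·(6) + (1/3)·(41/5) + (1/3)·(17/2) = 227/30.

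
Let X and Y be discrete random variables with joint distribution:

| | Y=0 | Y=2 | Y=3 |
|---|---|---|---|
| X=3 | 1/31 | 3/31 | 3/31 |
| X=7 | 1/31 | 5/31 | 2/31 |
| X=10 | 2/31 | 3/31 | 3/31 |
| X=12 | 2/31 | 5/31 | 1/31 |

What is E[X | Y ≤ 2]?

P(Y ≤ 2) = 22/31.
Σ X·P over the event = 3·(1/31) + 3·(3/31) + 7·(1/31) + 7·(5/31) + 10·(2/31) + 10·(3/31) + 12·(2/31) + 12·(5/31) = 188/31.
E[X | Y ≤ 2] = (188/31) / (22/31) = 94/11.

94/11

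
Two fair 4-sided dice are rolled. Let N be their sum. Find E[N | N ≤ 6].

58/13

P(N ≤ 6) = 13/16.
Σ over the event: 2·1/16 + 3·1/8 + 4·3/16 + 5·1/4 + 6·3/16 = 29/8.
E[N | N ≤ 6] = (29/8) / (13/16) = 58/13.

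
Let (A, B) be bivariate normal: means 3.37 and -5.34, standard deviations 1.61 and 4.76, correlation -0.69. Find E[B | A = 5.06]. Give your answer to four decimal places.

The regression of B on A has slope ρ·σ_B/σ_A and passes through (μ_A, μ_B).
E[B | A=5.06] = -5.34 + (-0.69)·(4.76/1.61)·(5.06 − (3.37)) = -5.34 + (-2.04)·(1.69) = -8.7876.

-8.7876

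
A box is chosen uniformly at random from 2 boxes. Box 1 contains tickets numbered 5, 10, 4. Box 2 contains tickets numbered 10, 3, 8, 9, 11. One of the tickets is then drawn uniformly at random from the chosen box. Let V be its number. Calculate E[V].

109/15

E[V | box 1] = (5+10+4)/3 = 19/3.
E[V | box 2] = (10+3+8+9+11)/5 = 41/5.
E[V] = (1/2)·(19/3) + (1/2)·(41/5) = 109/15.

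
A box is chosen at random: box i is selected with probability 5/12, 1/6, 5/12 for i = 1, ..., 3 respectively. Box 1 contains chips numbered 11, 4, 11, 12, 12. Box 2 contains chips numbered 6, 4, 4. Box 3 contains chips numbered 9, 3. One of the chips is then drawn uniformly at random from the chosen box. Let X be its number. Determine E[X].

67/9

E[X | box 1] = (11+4+11+12+12)/5 = 10.
E[X | box 2] = (6+4+4)/3 = 14/3.
E[X | box 3] = (9+3)/2 = 6.
E[X] = (5/12)·(10) + (1/6)·(14/3) + (5/12)·(6) = 67/9.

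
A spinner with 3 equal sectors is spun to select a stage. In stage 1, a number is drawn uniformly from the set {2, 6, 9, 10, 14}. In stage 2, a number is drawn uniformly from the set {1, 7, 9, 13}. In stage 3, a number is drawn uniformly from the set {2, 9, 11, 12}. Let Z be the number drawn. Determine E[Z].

121/15

E[Z | stage 1] = (2+6+9+10+14)/5 = 41/5.
E[Z | stage 2] = (1+7+9+13)/4 = 15/2.
E[Z | stage 3] = (2+9+11+12)/4 = 17/2.
E[Z] = (1/3)·(41/5) + (1/3)·(15/2) + (1/3)·(17/2) = 121/15.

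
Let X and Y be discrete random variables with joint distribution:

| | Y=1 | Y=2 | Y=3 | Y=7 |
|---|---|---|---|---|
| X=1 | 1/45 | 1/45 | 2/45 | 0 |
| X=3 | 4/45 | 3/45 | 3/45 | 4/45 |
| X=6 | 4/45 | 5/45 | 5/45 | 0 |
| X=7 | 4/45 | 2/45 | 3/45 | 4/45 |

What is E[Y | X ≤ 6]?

P(X ≤ 6) = 32/45.
Summing Y·P(X=x,Y=y) over the conditioning event gives 17/9.
E[Y | X ≤ 6] = (17/9) / (32/45) = 85/32.

85/32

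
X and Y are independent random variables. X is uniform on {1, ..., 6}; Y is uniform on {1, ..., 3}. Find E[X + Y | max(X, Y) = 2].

Outcomes with max(X, Y) = 2: (1,2), (2,1), (2,2), each with probability 1/18.
E[X + Y | max(X, Y) = 2] = (3 + 3 + 4) / 3 = 10/3.

10/3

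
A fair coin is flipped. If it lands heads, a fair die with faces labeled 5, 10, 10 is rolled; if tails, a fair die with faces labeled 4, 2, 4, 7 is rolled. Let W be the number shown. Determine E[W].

151/24

E[W | heads] = (5+10+10)/3 = 25/3.
E[W | tails] = (4+2+4+7)/4 = 17/4.
E[W] = (1/2)·(25/3) + (1/2)·(17/4) = 151/24.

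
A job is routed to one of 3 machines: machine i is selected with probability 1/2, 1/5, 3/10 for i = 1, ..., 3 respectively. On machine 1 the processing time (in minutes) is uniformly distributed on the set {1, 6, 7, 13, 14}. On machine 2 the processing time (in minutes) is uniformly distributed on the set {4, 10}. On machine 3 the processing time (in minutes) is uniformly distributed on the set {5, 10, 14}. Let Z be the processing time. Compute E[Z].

E[Z | machine 1] = (1+6+7+13+14)/5 = 41/5.
E[Z | machine 2] = (4+10)/2 = 7.
E[Z | machine 3] = (5+10+14)/3 = 29/3.
By the law of total expectation,
E[Z] = (1/2)·(41/5) + (1/5)·(7) + (3/10)·(29/3) = 42/5.

42/5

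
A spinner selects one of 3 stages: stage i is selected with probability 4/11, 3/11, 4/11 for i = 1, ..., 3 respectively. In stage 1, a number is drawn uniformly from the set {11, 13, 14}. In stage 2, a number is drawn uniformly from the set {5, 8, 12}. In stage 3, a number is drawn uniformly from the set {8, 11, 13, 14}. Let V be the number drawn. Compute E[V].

E[V | stage 1] = (11+13+14)/3 = 38/3.
E[V | stage 2] = (5+8+12)/3 = 25/3.
E[V | stage 3] = (8+11+13+14)/4 = 23/2.
E[V] = (4/11)·(38/3) + (3/11)·(25/3) + (4/11)·(23/2) = 365/33.

365/33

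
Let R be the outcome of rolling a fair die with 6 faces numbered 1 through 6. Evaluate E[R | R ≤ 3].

2

Given R ≤ 3, R is equally likely to be any of {1, 2, 3}.
E[R | R ≤ 3] = (1 + 2 + 3) / 3 = 2.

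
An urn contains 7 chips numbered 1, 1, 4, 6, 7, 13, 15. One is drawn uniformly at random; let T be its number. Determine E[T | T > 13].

15

P(T > 13) = 1/7.
Σ over the event: 15·1/7 = 15/7.
E[T | T > 13] = (15/7) / (1/7) = 15.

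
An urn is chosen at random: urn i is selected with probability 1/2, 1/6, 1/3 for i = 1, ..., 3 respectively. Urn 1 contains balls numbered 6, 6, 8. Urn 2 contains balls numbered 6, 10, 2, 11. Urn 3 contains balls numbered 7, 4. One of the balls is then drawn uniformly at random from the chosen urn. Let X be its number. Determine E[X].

E[X | urn 1] = (6+6+8)/3 = 20/3.
E[X | urn 2] = (6+10+2+11)/4 = 29/4.
E[X | urn 3] = (7+4)/2 = 11/2.
By the law of total expectation,
E[X] = (1/2)·(20/3) + (1/6)·(29/4) + (1/3)·(11/2) = 51/8.

51/8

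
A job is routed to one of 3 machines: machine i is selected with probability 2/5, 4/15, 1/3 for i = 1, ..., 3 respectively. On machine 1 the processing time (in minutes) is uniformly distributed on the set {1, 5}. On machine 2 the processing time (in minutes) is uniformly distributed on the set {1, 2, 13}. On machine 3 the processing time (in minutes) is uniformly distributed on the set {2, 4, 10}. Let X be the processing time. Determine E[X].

E[X | machine 1] = (1+5)/2 = 3.
E[X | machine 2] = (1+2+13)/3 = 16/3.
E[X | machine 3] = (2+4+10)/3 = 16/3.
E[X] = (2/5)·(3) + (4/15)·(16/3) + (1/3)·(16/3) = 22/5.

22/5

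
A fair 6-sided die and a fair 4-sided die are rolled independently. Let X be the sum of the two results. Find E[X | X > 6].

8

P(X > 6) = 5/12.
Σ over the event: 7·1/6 + 8·1/8 + 9·1/12 + 10·1/24 = 10/3.
E[X | X > 6] = (10/3) / (5/12) = 8.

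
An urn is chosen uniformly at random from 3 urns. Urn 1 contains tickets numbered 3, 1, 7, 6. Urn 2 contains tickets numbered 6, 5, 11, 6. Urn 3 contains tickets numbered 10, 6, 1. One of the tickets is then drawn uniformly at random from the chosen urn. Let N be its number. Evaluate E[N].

E[N | urn 1] = (3+1+7+6)/4 = 17/4.
E[N | urn 2] = (6+5+11+6)/4 = 7.
E[N | urn 3] = (10+6+1)/3 = 17/3.
E[N] = (1/3)·(17/4) + (1/3)·(7) + (1/3)·(17/3) = 203/36.

203/36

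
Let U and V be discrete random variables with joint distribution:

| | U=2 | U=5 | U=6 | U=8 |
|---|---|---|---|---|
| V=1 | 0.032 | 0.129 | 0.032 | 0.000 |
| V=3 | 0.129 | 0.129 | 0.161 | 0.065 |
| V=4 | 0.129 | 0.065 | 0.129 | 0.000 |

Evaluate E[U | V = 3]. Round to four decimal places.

P(V = 3) = 0.484.
Σ U·P over the event = 2·(0.129) + 5·(0.129) + 6·(0.161) + 8·(0.065) = 2.389.
E[U | V = 3] = (2.389) / (0.484) = 4.9360.

4.9360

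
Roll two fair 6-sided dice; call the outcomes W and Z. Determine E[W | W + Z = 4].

2

P(W + Z = 4) = 1/12.
Summing W·P(x,y) over outcomes with W + Z = 4 gives 1/6.
E[W | W + Z = 4] = (1/6) / (1/12) = 2.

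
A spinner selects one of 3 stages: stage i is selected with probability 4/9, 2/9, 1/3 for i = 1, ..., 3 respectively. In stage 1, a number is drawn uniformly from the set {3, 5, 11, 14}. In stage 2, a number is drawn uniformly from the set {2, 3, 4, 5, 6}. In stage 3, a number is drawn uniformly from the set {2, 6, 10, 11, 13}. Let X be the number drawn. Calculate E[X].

331/45

E[X | stage 1] = (3+5+11+14)/4 = 33/4.
E[X | stage 2] = (2+3+4+5+6)/5 = 4.
E[X | stage 3] = (2+6+10+11+13)/5 = 42/5.
E[X] = (4/9)·(33/4) + (2/9)·(4) + (1/3)·(42/5) = 331/45.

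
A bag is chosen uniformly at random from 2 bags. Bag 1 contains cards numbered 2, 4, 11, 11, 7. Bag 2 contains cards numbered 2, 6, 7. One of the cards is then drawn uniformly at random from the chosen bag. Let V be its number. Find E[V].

E[V | bag 1] = (2+4+11+11+7)/5 = 7.
E[V | bag 2] = (2+6+7)/3 = 5.
By the law of total expectation,
E[V] = (1/2)·(7) + (1/2)·(5) = 6.

6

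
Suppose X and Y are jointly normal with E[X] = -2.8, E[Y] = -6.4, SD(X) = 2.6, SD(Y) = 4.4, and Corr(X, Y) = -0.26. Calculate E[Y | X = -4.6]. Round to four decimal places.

E[Y | X=x] = μ_Y + ρ(σ_Y/σ_X)(x − μ_X) for jointly normal variables.
E[Y | X=-4.6] = -6.4 + (-0.26)·(4.4/2.6)·(-4.6 − (-2.8)) = -6.4 + (-0.44)·(-1.8) = -5.6080.

-5.6080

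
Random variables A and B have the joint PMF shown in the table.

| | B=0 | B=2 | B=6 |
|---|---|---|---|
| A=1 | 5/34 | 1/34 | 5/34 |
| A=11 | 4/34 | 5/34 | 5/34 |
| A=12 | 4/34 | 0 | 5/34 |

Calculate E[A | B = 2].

28/3

P(B = 2) = 3/17.
Σ A·P over the event = 1·(1/34) + 11·(5/34) = 28/17.
E[A | B = 2] = (28/17) / (3/17) = 28/3.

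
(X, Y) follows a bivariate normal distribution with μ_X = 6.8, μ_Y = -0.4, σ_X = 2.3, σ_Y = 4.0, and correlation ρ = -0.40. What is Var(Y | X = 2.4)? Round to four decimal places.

13.4400

The conditional variance in a bivariate normal is σ_Y²(1 − ρ²), independent of x.
Var(Y | X=2.4) = (4.0)²·(1 − (-0.40)²) = 16·0.84 = 13.4400.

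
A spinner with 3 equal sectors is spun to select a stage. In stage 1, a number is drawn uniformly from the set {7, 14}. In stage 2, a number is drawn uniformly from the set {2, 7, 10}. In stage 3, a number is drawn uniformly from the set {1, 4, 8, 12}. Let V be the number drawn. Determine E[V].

E[V | stage 1] = (7+14)/2 = 21/2.
E[V | stage 2] = (2+7+10)/3 = 19/3.
E[V | stage 3] = (1+4+8+12)/4 = 25/4.
E[V] = (1/3)·(21/2) + (1/3)·(19/3) + (1/3)·(25/4) = 277/36.

277/36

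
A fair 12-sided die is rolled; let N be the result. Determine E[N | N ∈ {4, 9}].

13/2

P(N ∈ {4, 9}) = 1/6.
Σ over the event: 4·1/12 + 9·1/12 = 13/12.
E[N | N ∈ {4, 9}] = (13/12) / (1/6) = 13/2.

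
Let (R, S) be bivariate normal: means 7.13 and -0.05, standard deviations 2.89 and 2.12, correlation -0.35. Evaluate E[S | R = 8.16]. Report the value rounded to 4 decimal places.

-0.3144

The regression of S on R has slope ρ·σ_S/σ_R and passes through (μ_R, μ_S).
E[S | R=8.16] = -0.05 + (-0.35)·(2.12/2.89)·(8.16 − (7.13)) = -0.05 + (-0.256747)·(1.03) = -0.3144.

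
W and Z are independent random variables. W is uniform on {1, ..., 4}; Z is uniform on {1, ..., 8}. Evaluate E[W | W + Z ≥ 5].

P(W + Z ≥ 5) = 13/16.
Summing W·P(x,y) over outcomes with W + Z ≥ 5 gives 35/16.
E[W | W + Z ≥ 5] = (35/16) / (13/16) = 35/13.

35/13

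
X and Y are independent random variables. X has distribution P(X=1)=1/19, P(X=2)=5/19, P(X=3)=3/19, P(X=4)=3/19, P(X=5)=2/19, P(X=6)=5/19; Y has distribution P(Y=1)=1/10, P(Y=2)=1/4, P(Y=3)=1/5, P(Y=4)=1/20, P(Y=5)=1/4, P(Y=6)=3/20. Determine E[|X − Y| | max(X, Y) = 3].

P(max(X, Y) = 3) = 3/20.
Summing |X−Y|·P(x,y) over outcomes with max(X, Y) = 3 gives 11/76.
E[|X − Y| | max(X, Y) = 3] = (11/76) / (3/20) = 55/57.

55/57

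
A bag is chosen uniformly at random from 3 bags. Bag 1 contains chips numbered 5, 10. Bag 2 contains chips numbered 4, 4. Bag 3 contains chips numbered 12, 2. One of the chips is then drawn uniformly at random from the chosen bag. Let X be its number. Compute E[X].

37/6

E[X | bag 1] = (5+10)/2 = 15/2.
E[X | bag 2] = (4+4)/2 = 4.
E[X | bag 3] = (12+2)/2 = 7.
E[X] = (1/3)·(15/2) + (1/3)·(4) + (1/3)·(7) = 37/6.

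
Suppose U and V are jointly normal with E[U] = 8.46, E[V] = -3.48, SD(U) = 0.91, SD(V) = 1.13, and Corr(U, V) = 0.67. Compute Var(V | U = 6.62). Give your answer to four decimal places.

For a bivariate normal, Var(V | U=x) = σ_V²(1 − ρ²).
Var(V | U=6.62) = (1.13)²·(1 − (0.67)²) = 1.2769·0.5511 = 0.7037.

0.7037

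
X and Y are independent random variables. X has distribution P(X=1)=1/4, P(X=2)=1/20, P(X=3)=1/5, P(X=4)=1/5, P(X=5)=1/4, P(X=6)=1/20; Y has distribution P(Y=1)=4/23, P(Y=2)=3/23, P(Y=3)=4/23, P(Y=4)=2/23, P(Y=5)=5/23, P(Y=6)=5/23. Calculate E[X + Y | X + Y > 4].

2965/382

P(X + Y > 4) = 191/230.
Summing (X+Y)·P(x,y) over outcomes with X + Y > 4 gives 593/92.
E[X + Y | X + Y > 4] = (593/92) / (191/230) = 2965/382.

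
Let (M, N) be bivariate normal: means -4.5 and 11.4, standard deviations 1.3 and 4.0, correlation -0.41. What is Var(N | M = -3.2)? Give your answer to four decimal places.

Var(N | M=x) = (1 − ρ²)·σ_N².
Var(N | M=-3.2) = (4.0)²·(1 − (-0.41)²) = 16·0.8319 = 13.3104.

13.3104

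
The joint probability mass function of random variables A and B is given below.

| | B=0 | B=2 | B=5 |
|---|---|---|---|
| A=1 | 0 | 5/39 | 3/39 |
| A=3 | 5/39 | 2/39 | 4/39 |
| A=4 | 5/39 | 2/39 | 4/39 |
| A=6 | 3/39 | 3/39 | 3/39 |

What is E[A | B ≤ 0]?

P(B ≤ 0) = 1/3.
Σ A·P over the event = 3·(5/39) + 4·(5/39) + 6·(3/39) = 53/39.
E[A | B ≤ 0] = (53/39) / (1/3) = 53/13.

53/13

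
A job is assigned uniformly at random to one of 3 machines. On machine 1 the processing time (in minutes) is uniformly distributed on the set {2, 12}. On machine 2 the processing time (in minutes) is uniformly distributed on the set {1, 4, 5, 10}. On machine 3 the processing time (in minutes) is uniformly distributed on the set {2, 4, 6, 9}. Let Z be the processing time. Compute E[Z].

E[Z | machine 1] = (2+12)/2 = 7.
E[Z | machine 2] = (1+4+5+10)/4 = 5.
E[Z | machine 3] = (2+4+6+9)/4 = 21/4.
E[Z] = (1/3)·(7) + (1/3)·(5) + (1/3)·(21/4) = 23/4.

23/4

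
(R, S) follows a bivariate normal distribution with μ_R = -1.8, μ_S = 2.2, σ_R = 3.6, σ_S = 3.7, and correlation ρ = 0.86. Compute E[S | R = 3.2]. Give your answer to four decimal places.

6.6194

E[S | R=x] = μ_S + ρ(σ_S/σ_R)(x − μ_R) for jointly normal variables.
E[S | R=3.2] = 2.2 + (0.86)·(3.7/3.6)·(3.2 − (-1.8)) = 2.2 + (0.883889)·(5) = 6.6194.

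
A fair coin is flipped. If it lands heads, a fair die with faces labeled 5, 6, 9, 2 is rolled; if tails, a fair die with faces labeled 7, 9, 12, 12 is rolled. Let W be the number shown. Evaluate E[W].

31/4

E[W | heads] = (5+6+9+2)/4 = 11/2.
E[W | tails] = (7+9+12+12)/4 = 10.
E[W] = (1/2)·(11/2) + (1/2)·(10) = 31/4.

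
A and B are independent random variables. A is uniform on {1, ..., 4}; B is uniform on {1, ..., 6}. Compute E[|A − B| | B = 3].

1

Outcomes with B = 3: (1,3), (2,3), (3,3), (4,3), each with probability 1/24.
E[|A − B| | B = 3] = (2 + 1 + 0 + 1) / 4 = 1.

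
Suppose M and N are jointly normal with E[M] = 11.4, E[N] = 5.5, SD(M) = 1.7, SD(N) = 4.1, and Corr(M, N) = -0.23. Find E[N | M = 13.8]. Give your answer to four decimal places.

4.1687

E[N | M=x] = μ_N + ρ(σ_N/σ_M)(x − μ_M) for jointly normal variables.
E[N | M=13.8] = 5.5 + (-0.23)·(4.1/1.7)·(13.8 − (11.4)) = 5.5 + (-0.55471)·(2.4) = 4.1687.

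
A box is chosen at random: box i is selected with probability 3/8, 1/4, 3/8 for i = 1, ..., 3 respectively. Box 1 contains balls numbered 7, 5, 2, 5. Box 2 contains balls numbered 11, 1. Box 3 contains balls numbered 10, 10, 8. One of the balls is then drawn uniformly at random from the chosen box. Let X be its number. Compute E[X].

217/32

E[X | box 1] = (7+5+2+5)/4 = 19/4.
E[X | box 2] = (11+1)/2 = 6.
E[X | box 3] = (10+10+8)/3 = 28/3.
E[X] = (3/8)·(19/4) + (1/4)·(6) + (3/8)·(28/3) = 217/32.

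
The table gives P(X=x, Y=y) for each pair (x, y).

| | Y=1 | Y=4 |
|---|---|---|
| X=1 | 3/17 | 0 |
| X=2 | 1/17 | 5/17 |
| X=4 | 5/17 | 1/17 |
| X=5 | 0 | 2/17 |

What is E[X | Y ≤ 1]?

25/9

P(Y ≤ 1) = 9/17.
Summing X·P(X=x,Y=y) over the conditioning event gives 25/17.
E[X | Y ≤ 1] = (25/17) / (9/17) = 25/9.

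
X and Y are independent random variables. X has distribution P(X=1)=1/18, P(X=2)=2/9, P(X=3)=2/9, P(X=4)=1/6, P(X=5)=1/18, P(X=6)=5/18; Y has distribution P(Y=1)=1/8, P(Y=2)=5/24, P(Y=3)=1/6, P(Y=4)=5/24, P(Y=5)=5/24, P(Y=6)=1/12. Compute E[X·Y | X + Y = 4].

P(X + Y = 4) = 1/12.
Summing XY·P(x,y) over outcomes with X + Y = 4 gives 8/27.
E[X·Y | X + Y = 4] = (8/27) / (1/12) = 32/9.

32/9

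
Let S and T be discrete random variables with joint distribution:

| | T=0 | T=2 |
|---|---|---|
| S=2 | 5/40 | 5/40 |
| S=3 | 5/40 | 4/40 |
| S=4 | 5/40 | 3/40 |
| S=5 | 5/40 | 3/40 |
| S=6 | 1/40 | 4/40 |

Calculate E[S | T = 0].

76/21

P(T = 0) = 21/40.
Summing S·P(S=x,T=y) over the conditioning event gives 19/10.
E[S | T = 0] = (19/10) / (21/40) = 76/21.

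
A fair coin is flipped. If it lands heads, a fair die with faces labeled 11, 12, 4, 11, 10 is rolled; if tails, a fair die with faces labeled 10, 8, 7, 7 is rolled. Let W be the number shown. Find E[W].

E[W | heads] = (11+12+4+11+10)/5 = 48/5.
E[W | tails] = (10+8+7+7)/4 = 8.
E[W] = (1/2)·(48/5) + (1/2)·(8) = 44/5.

44/5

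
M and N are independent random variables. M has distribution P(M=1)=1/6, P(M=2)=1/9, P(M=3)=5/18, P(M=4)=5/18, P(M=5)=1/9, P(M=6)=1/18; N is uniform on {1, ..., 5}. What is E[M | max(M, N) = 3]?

P(max(M, N) = 3) = 2/9.
Summing M·P(x,y) over outcomes with max(M, N) = 3 gives 26/45.
E[M | max(M, N) = 3] = (26/45) / (2/9) = 13/5.

13/5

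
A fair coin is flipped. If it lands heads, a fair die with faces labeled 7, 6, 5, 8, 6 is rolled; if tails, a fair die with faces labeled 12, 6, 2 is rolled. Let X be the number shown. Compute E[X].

98/15

E[X | heads] = (7+6+5+8+6)/5 = 32/5.
E[X | tails] = (12+6+2)/3 = 20/3.
By the law of total expectation,
E[X] = (1/2)·(32/5) + (1/2)·(20/3) = 98/15.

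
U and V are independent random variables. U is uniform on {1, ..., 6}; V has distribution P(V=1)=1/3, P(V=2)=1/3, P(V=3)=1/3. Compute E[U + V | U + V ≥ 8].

25/3

P(U + V ≥ 8) = 1/6.
Summing (U+V)·P(x,y) over outcomes with U + V ≥ 8 gives 25/18.
E[U + V | U + V ≥ 8] = (25/18) / (1/6) = 25/3.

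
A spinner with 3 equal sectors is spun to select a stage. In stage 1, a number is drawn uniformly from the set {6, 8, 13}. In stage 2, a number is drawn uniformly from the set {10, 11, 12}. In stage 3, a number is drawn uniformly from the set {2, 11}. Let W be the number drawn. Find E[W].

53/6

E[W | stage 1] = (6+8+13)/3 = 9.
E[W | stage 2] = (10+11+12)/3 = 11.
E[W | stage 3] = (2+11)/2 = 13/2.
E[W] = (1/3)·(9) + (1/3)·(11) + (1/3)·(13/2) = 53/6.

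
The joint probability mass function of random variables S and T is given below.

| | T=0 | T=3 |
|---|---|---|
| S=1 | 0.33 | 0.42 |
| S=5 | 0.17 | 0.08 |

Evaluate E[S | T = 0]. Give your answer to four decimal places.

2.3600

P(T = 0) = 0.50.
Σ S·P over the event = 1·(0.33) + 5·(0.17) = 1.18.
E[S | T = 0] = (1.18) / (0.50) = 2.3600.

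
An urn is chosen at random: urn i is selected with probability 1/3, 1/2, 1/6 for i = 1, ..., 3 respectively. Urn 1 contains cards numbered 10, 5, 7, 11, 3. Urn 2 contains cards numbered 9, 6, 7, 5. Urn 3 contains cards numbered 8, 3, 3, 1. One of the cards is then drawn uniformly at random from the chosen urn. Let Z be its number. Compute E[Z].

E[Z | urn 1] = (10+5+7+11+3)/5 = 36/5.
E[Z | urn 2] = (9+6+7+5)/4 = 27/4.
E[Z | urn 3] = (8+3+3+1)/4 = 15/4.
E[Z] = (1/3)·(36/5) + (1/2)·(27/4) + (1/6)·(15/4) = 32/5.

32/5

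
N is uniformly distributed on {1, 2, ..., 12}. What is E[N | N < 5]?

5/2

Given N < 5, N is equally likely to be any of {1, 2, 3, 4}.
E[N | N < 5] = (1 + 2 + 3 + 4) / 4 = 5/2.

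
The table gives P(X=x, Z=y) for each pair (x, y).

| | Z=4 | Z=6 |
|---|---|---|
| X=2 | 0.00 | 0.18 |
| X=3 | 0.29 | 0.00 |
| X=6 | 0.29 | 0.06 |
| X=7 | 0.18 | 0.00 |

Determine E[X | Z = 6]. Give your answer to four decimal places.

P(Z = 6) = 0.24.
Σ X·P over the event = 2·(0.18) + 6·(0.06) = 0.72.
E[X | Z = 6] = (0.72) / (0.24) = 3.0000.

3.0000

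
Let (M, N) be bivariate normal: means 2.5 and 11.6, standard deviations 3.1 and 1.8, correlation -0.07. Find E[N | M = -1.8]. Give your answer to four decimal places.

11.7748

For a bivariate normal, E[N | M=x] = μ_N + ρ·(σ_N/σ_M)·(x − μ_M).
E[N | M=-1.8] = 11.6 + (-0.07)·(1.8/3.1)·(-1.8 − (2.5)) = 11.6 + (-0.040645)·(-4.3) = 11.7748.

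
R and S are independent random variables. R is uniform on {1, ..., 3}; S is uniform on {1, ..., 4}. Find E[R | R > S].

8/3

Outcomes with R > S: (2,1), (3,1), (3,2), each with probability 1/12.
E[R | R > S] = (2 + 3 + 3) / 3 = 8/3.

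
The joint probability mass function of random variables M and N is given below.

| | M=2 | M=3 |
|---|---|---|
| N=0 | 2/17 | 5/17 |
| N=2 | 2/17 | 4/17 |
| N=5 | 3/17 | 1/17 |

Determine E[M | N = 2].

P(N = 2) = 6/17.
Σ M·P over the event = 2·(2/17) + 3·(4/17) = 16/17.
E[M | N = 2] = (16/17) / (6/17) = 8/3.

8/3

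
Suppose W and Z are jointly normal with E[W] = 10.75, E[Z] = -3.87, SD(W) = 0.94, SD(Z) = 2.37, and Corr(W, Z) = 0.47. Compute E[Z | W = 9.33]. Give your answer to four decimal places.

-5.5527

E[Z | W=x] = μ_Z + ρ(σ_Z/σ_W)(x − μ_W) for jointly normal variables.
E[Z | W=9.33] = -3.87 + (0.47)·(2.37/0.94)·(9.33 − (10.75)) = -3.87 + (1.185)·(-1.42) = -5.5527.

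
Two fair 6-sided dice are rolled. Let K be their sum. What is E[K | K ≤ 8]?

76/13

P(K ≤ 8) = 13/18.
Σ over the event: 2·1/36 + 3·1/18 + 4·1/12 + 5·1/9 + 6·5/36 + 7·1/6 + 8·5/36 = 38/9.
E[K | K ≤ 8] = (38/9) / (13/18) = 76/13.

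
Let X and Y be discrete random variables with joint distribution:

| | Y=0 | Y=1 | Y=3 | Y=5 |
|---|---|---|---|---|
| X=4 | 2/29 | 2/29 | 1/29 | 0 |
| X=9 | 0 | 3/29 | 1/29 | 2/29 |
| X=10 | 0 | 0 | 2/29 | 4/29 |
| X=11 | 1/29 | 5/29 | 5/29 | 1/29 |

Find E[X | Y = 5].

69/7

P(Y = 5) = 7/29.
Σ X·P over the event = 9·(2/29) + 10·(4/29) + 11·(1/29) = 69/29.
E[X | Y = 5] = (69/29) / (7/29) = 69/7.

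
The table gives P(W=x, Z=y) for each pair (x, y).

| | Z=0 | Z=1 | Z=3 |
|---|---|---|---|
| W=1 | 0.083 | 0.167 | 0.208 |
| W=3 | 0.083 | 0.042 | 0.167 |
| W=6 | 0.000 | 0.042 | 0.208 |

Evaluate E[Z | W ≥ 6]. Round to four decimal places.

2.6640

P(W ≥ 6) = 0.250.
Σ Z·P over the event = 1·(0.042) + 3·(0.208) = 0.666.
E[Z | W ≥ 6] = (0.666) / (0.250) = 2.6640.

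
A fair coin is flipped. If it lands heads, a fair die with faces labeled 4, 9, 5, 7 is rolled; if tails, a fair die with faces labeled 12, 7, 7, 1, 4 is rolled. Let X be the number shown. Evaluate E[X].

249/40

E[X | heads] = (4+9+5+7)/4 = 25/4.
E[X | tails] = (12+7+7+1+4)/5 = 31/5.
By the law of total expectation,
E[X] = (1/2)·(25/4) + (1/2)·(31/5) = 249/40.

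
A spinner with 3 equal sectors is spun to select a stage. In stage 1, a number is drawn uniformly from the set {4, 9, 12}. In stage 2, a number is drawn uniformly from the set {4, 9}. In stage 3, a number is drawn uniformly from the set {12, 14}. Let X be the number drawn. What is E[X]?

E[X | stage 1] = (4+9+12)/3 = 25/3.
E[X | stage 2] = (4+9)/2 = 13/2.
E[X | stage 3] = (12+14)/2 = 13.
By the law of total expectation,
E[X] = (1/3)·(25/3) + (1/3)·(13/2) + (1/3)·(13) = 167/18.

167/18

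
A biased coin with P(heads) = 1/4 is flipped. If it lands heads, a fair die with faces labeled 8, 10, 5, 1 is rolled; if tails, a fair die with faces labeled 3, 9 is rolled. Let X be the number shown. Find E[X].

E[X | heads] = (8+10+5+1)/4 = 6.
E[X | tails] = (3+9)/2 = 6.
By the law of total expectation,
E[X] = (1/4)·(6) + (3/4)·(6) = 6.

6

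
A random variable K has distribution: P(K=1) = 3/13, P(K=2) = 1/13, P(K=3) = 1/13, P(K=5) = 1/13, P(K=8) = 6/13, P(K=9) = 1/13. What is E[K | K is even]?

P(K is even) = 7/13.
Σ over the event: 2·1/13 + 8·6/13 = 50/13.
E[K | K is even] = (50/13) / (7/13) = 50/7.

50/7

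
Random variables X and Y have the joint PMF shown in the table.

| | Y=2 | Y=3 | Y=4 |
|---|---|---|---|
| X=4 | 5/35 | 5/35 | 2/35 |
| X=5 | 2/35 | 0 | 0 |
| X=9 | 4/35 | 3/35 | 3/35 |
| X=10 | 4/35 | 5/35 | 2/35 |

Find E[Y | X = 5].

2

P(X = 5) = 2/35.
Summing Y·P(X=x,Y=y) over the conditioning event gives 4/35.
E[Y | X = 5] = (4/35) / (2/35) = 2.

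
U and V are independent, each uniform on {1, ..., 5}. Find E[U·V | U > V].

17/2

P(U > V) = 2/5.
Summing UV·P(x,y) over outcomes with U > V gives 17/5.
E[U·V | U > V] = (17/5) / (2/5) = 17/2.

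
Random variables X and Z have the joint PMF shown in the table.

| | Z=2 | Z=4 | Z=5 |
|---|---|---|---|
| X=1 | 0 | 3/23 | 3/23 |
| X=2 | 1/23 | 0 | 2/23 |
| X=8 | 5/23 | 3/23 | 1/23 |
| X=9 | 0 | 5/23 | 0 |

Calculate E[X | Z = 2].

7

P(Z = 2) = 6/23.
Σ X·P over the event = 2·(1/23) + 8·(5/23) = 42/23.
E[X | Z = 2] = (42/23) / (6/23) = 7.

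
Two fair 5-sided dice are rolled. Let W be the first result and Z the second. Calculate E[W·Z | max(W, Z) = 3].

27/5

P(max(W, Z) = 3) = 1/5.
Summing WZ·P(x,y) over outcomes with max(W, Z) = 3 gives 27/25.
E[W·Z | max(W, Z) = 3] = (27/25) / (1/5) = 27/5.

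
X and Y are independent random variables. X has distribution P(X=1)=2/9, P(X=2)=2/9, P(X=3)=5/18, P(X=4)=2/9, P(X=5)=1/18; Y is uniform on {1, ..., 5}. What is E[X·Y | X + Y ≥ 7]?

P(X + Y ≥ 7) = 1/3.
Summing XY·P(x,y) over outcomes with X + Y ≥ 7 gives 437/90.
E[X·Y | X + Y ≥ 7] = (437/90) / (1/3) = 437/30.

437/30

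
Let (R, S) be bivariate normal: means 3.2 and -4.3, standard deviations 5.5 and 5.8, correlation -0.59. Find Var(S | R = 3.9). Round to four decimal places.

The conditional variance in a bivariate normal is σ_S²(1 − ρ²), independent of x.
Var(S | R=3.9) = (5.8)²·(1 − (-0.59)²) = 33.64·0.6519 = 21.9299.

21.9299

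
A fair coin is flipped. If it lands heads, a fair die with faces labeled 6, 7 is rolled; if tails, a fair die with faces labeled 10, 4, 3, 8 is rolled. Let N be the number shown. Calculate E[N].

E[N | heads] = (6+7)/2 = 13/2.
E[N | tails] = (10+4+3+8)/4 = 25/4.
E[N] = (1/2)·(13/2) + (1/2)·(25/4) = 51/8.

51/8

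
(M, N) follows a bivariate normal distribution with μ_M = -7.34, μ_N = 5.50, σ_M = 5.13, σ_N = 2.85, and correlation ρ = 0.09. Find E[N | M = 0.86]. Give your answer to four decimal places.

5.9100

E[N | M=x] = μ_N + ρ(σ_N/σ_M)(x − μ_M) for jointly normal variables.
E[N | M=0.86] = 5.50 + (0.09)·(2.85/5.13)·(0.86 − (-7.34)) = 5.50 + (0.05)·(8.2) = 5.9100.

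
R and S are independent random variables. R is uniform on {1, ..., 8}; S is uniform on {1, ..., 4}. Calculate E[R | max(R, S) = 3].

Outcomes with max(R, S) = 3: (1,3), (2,3), (3,1), (3,2), (3,3), each with probability 1/32.
E[R | max(R, S) = 3] = (1 + 2 + 3 + 3 + 3) / 5 = 12/5.

12/5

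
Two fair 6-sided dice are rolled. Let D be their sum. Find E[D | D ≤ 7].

16/3

P(D ≤ 7) = 7/12.
Σ over the event: 2·1/36 + 3·1/18 + 4·1/12 + 5·1/9 + 6·5/36 + 7·1/6 = 28/9.
E[D | D ≤ 7] = (28/9) / (7/12) = 16/3.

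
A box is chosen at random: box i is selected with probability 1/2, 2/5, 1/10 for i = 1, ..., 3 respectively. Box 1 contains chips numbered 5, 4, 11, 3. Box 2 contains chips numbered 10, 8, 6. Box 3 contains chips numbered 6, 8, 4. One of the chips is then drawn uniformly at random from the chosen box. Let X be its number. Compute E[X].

267/40

E[X | box 1] = (5+4+11+3)/4 = 23/4.
E[X | box 2] = (10+8+6)/3 = 8.
E[X | box 3] = (6+8+4)/3 = 6.
By the law of total expectation,
E[X] = (1/2)·(23/4) + (2/5)·(8) + (1/10)·(6) = 267/40.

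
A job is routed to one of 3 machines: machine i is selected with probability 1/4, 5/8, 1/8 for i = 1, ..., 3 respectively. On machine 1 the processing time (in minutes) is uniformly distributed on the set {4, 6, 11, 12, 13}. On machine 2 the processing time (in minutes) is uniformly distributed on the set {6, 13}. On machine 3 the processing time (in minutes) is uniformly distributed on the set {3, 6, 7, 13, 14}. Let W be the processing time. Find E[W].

149/16

E[W | machine 1] = (4+6+11+12+13)/5 = 46/5.
E[W | machine 2] = (6+13)/2 = 19/2.
E[W | machine 3] = (3+6+7+13+14)/5 = 43/5.
E[W] = (1/4)·(46/5) + (5/8)·(19/2) + (1/8)·(43/5) = 149/16.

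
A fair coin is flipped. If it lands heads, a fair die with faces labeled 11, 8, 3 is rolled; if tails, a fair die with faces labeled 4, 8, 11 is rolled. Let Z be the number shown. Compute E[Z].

E[Z | heads] = (11+8+3)/3 = 22/3.
E[Z | tails] = (4+8+11)/3 = 23/3.
E[Z] = (1/2)·(22/3) + (1/2)·(23/3) = 15/2.

15/2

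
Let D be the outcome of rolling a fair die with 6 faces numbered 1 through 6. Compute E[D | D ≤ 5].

Given D ≤ 5, D is equally likely to be any of {1, 2, 3, 4, 5}.
E[D | D ≤ 5] = (1 + 2 + 3 + 4 + 5) / 5 = 3.

3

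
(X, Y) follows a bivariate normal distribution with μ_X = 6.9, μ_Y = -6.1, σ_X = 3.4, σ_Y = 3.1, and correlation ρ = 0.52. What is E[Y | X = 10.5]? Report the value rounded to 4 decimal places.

E[Y | X=x] = μ_Y + ρ(σ_Y/σ_X)(x − μ_X) for jointly normal variables.
E[Y | X=10.5] = -6.1 + (0.52)·(3.1/3.4)·(10.5 − (6.9)) = -6.1 + (0.47412)·(3.6) = -4.3932.

-4.3932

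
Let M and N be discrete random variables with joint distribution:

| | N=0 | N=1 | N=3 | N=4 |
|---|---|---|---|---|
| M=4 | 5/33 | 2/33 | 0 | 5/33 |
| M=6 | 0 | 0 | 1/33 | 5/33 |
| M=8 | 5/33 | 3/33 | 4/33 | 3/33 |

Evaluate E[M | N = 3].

P(N = 3) = 5/33.
Σ M·P over the event = 6·(1/33) + 8·(4/33) = 38/33.
E[M | N = 3] = (38/33) / (5/33) = 38/5.

38/5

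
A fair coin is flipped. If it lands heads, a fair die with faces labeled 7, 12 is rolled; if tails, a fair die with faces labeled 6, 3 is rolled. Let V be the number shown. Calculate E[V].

7

E[V | heads] = (7+12)/2 = 19/2.
E[V | tails] = (6+3)/2 = 9/2.
E[V] = (1/2)·(19/2) + (1/2)·(9/2) = 7.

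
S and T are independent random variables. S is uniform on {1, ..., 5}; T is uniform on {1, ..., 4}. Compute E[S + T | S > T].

6

Outcomes with S > T: (2,1), (3,1), (3,2), (4,1), (4,2), (4,3), (5,1), (5,2), (5,3), (5,4), each with probability 1/20.
E[S + T | S > T] = (3 + 4 + 5 + 5 + 6 + 7 + 6 + 7 + 8 + 9) / 10 = 6.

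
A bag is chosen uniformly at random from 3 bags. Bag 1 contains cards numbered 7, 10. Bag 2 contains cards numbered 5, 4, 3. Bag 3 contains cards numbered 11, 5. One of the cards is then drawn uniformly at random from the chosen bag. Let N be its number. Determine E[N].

41/6

E[N | bag 1] = (7+10)/2 = 17/2.
E[N | bag 2] = (5+4+3)/3 = 4.
E[N | bag 3] = (11+5)/2 = 8.
By the law of total expectation,
E[N] = (1/3)·(17/2) + (1/3)·(4) + (1/3)·(8) = 41/6.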